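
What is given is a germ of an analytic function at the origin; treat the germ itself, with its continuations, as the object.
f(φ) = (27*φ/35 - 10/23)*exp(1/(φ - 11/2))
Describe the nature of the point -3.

There is no denominator, hence no pole anywhere.
The essential point of exp(1/(φ - (11/2))) is 11/2, not -3.
So the germ continues analytically to -3.

The point is a regular point.


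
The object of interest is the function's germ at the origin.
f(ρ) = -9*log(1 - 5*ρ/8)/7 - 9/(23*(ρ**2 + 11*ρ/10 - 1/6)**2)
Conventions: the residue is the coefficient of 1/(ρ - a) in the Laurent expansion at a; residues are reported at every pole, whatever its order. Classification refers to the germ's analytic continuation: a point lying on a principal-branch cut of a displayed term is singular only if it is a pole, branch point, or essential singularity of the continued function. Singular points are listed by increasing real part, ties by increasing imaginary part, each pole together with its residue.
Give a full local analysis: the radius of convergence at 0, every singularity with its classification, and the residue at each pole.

Radius of convergence at 0: -11/20 + (1/60)*sqrt(1689).
At -11/20 - (1/60)*sqrt(1689): a pole of order 2; residue -(54000/7290287)*sqrt(1689).
At -11/20 + (1/60)*sqrt(1689): a pole of order 2; residue (54000/7290287)*sqrt(1689).
At 8/5: a logarithmic branch point.

Denominator factor (ρ**2 + 11*ρ/10 - 1/6)^2: discriminant 563/300, real irrational roots -11/20 + (1/60)*sqrt(1689) and -11/20 - (1/60)*sqrt(1689); poles of order 2, moduli -11/20 + (1/60)*sqrt(1689) and 11/20 + (1/60)*sqrt(1689).
Branch term (-9/7)*log(1 - ρ/(8/5)): its argument vanishes at ρ = 8/5, a logarithmic branch point, modulus 8/5.
The radius of convergence is the smallest modulus among the singular points: -11/20 + (1/60)*sqrt(1689).
The branch term is analytic at -11/20 - (1/60)*sqrt(1689) and contributes nothing to the residue; only the rational part matters.
The factor ρ**2 + 11*ρ/10 - 1/6 splits as (ρ - a)(ρ - a') with a = -11/20 - (1/60)*sqrt(1689), a' = -11/20 + (1/60)*sqrt(1689). At the order-2 pole a set g(ρ) = (ρ - a)^2*(rational part) = [-9/23] / (ρ - a')^2.
Order-2 pole: residue = g'(a); g'(-11/20 - (1/60)*sqrt(1689)) = -(54000/7290287)*sqrt(1689), so the residue is -(54000/7290287)*sqrt(1689).
The branch term is analytic at -11/20 + (1/60)*sqrt(1689) and contributes nothing to the residue; only the rational part matters.
The factor ρ**2 + 11*ρ/10 - 1/6 splits as (ρ - a)(ρ - a') with a = -11/20 + (1/60)*sqrt(1689), a' = -11/20 - (1/60)*sqrt(1689). At the order-2 pole a set g(ρ) = (ρ - a)^2*(rational part) = [-9/23] / (ρ - a')^2.
Order-2 pole: residue = g'(a); g'(-11/20 + (1/60)*sqrt(1689)) = (54000/7290287)*sqrt(1689), so the residue is (54000/7290287)*sqrt(1689).
List the singular points by increasing real part (a conjugate pair: the negative imaginary part first).


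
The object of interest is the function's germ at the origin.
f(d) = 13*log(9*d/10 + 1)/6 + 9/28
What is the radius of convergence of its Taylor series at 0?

The radius of convergence is 10/9.

Branch term (13/6)*log(1 - d/(-10/9)): its argument vanishes at d = -10/9, a logarithmic branch point, modulus 10/9.
The radius of convergence is the smallest modulus among the singular points: 10/9.


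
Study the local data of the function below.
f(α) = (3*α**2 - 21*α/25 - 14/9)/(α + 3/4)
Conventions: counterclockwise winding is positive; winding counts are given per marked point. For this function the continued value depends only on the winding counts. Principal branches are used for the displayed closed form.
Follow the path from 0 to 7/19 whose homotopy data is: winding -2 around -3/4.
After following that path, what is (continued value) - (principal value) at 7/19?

The function is rational, hence single-valued: continuing it around any pole returns the same value, so the difference is 0.

Continued minus principal equals 0.


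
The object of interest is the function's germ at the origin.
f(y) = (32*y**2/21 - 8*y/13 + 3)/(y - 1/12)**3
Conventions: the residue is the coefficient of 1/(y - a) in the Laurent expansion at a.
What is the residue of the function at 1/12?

At the order-3 pole 1/12 set g(y) = (y - (1/12))^3*f(y) = 32*y**2/21 - 8*y/13 + 3.
Order-3 pole: residue = g''(a)/2; g''(1/12) = 64/21, so the residue is 32/21.

The residue is 32/21.


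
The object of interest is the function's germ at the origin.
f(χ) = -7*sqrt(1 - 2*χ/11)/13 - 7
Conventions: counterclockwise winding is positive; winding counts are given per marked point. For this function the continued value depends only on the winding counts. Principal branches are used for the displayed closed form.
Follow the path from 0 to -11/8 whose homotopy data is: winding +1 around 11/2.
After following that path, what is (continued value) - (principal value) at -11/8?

The rational part is single-valued and drops out of the difference; each branch term changes only by its own monodromy.
(-7/13)*sqrt(1 - χ/(11/2)): winding +1 is odd, the square root flips sign, contributing -2*(-7/13)*sqrt(1 - (-11/8)/(11/2)) = -2*(-7/13)*sqrt(5/4) = (7/13)*sqrt(5).
Summing the contributions at χ = -11/8 gives (7/13)*sqrt(5).

Continued minus principal equals (7/13)*sqrt(5).


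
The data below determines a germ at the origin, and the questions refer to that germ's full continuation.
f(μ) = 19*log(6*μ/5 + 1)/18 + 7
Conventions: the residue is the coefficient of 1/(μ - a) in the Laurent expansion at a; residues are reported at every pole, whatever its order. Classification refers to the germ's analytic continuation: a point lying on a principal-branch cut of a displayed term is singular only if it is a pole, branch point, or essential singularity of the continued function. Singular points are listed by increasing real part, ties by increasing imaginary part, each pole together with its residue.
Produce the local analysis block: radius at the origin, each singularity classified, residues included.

Branch term (19/18)*log(1 - μ/(-5/6)): its argument vanishes at μ = -5/6, a logarithmic branch point, modulus 5/6.
The radius of convergence is the smallest modulus among the singular points: 5/6.

Radius of convergence at 0: 5/6.
At -5/6: a logarithmic branch point.


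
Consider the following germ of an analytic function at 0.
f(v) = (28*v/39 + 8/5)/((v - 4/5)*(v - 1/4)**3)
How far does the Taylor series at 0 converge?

The radius of convergence is 1/4.

Denominator factor (v - 4/5): pole of order 1 at 4/5, modulus 4/5.
Denominator factor (v - 1/4)^3: pole of order 3 at 1/4, modulus 1/4.
The radius of convergence is the smallest modulus among the singular points: 1/4.


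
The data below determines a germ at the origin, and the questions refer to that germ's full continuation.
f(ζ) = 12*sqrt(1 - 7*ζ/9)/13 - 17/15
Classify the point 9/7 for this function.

The point is an algebraic (square-root) branch point.

The term (12/13)*sqrt(1 - ζ/(9/7)) has argument 1 - 9/7/(9/7) = 0 at 9/7: a square-root (algebraic, two-sheeted) branch point; the remaining terms are analytic or single-valued there.


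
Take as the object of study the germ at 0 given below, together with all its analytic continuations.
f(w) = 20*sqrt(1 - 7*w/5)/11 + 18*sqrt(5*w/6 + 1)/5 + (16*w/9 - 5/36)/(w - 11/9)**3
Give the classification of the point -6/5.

The term (18/5)*sqrt(1 - w/(-6/5)) has argument 1 - -6/5/(-6/5) = 0 at -6/5: a square-root (algebraic, two-sheeted) branch point; the remaining terms are analytic or single-valued there.

The point is an algebraic (square-root) branch point.


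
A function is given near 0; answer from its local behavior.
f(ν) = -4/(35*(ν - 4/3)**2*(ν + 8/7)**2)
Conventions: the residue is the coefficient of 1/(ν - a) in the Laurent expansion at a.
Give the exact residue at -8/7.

At the order-2 pole -8/7 set g(ν) = (ν - (-8/7))^2*f(ν) = -4/(35*(ν - 4/3)**2).
Order-2 pole: residue = g'(a); g'(-8/7) = -1323/87880, so the residue is -1323/87880.

The residue is -1323/87880.


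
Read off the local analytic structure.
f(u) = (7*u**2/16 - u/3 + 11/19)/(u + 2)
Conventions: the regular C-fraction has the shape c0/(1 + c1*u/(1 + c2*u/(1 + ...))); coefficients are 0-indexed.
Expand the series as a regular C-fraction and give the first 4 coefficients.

Taylor coefficients (expand at 0): a_0 = 11/38, a_1 = -71/228, a_2 = 683/1824, a_3 = -683/3648.
c0 = a_0 = 11/38. Peel one level at a time: if S = 1 + c*u/S' with S'(0) = 1, then c is the u-coefficient of S and S' = c*u/(S - 1).
S_1 = c0/f = 1 + (71/66)*u + (-2375/17424)*u^2 + ...; c1 = 71/66.
S_2 = c1*u/(S_1 - 1) = 1 + (2375/18744)*u + (272517/322624)*u^2 + ...; c2 = 2375/18744.
S_3 = c2*u/(S_2 - 1) = 1 + (-473319/71000)*u + ...; c3 = -473319/71000.

The regular C-fraction coefficients are [11/38, 71/66, 2375/18744, -473319/71000].


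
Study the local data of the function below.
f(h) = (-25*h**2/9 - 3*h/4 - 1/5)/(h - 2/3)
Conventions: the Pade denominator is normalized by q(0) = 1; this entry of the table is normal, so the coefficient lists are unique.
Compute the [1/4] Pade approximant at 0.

Taylor coefficients needed (expand at 0): a_0 = 3/10, a_1 = 63/40, a_2 = 1567/240, a_3 = 1567/160, a_4 = 4701/320, a_5 = 14103/640.
Write the denominator as Q(h) = 1 + q1*h + q2*h^2 + q3*h^3 + q4*h^4. Requiring Q*f - P = O(h^6) with deg P <= 1 kills the coefficients of h^2..h^5 in Q*f:
  h^2: a_2 + q1*a_1 + q2*a_0 = 0, i.e. 1567/240 + (63/40)*q1 + (3/10)*q2 = 0.
  h^3: a_3 + q1*a_2 + q2*a_1 + q3*a_0 = 0, i.e. 1567/160 + (1567/240)*q1 + (63/40)*q2 + (3/10)*q3 = 0.
  h^4: a_4 + q1*a_3 + q2*a_2 + q3*a_1 + q4*a_0 = 0, i.e. 4701/320 + (1567/160)*q1 + (1567/240)*q2 + (63/40)*q3 + (3/10)*q4 = 0.
  h^5: a_5 + q1*a_4 + q2*a_3 + q3*a_2 + q4*a_1 = 0, i.e. 14103/640 + (4701/320)*q1 + (1567/160)*q2 + (1567/240)*q3 + (63/40)*q4 = 0.
Solving this linear system: q1 = -371379/90386, q2 = -78350/406737, q3 = 7835000/135579, q4 = -783500000/3660633.
The numerator is Q*f truncated at degree 1: P0 = a_0 = 3/10; P1 = a_1 + q1*a_0 = 123777/361544.

The Pade approximant has numerator coefficients [3/10, 123777/361544]; denominator coefficients [1, -371379/90386, -78350/406737, 7835000/135579, -783500000/3660633].


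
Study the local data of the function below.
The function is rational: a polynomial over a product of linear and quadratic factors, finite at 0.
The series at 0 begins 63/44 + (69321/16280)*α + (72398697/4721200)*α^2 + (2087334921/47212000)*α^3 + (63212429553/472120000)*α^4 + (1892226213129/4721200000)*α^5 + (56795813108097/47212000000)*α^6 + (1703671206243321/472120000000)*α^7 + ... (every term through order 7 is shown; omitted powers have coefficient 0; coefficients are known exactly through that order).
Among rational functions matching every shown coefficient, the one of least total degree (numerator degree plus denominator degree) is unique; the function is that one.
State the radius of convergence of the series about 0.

No rational of total degree below 4 reproduces all 8 coefficients; solving the [2/2] Pade equations on them gives f(α) = (-35*α**2/29 - 17*α/37 - 15/22)/((α - 1/3)*(α + 10/7)), whose expansion matches every shown term.
Denominator factor (α + 10/7): pole of order 1 at -10/7, modulus 10/7.
Denominator factor (α - 1/3): pole of order 1 at 1/3, modulus 1/3.
The radius of convergence is the smallest modulus among the singular points: 1/3.

The radius of convergence is 1/3.


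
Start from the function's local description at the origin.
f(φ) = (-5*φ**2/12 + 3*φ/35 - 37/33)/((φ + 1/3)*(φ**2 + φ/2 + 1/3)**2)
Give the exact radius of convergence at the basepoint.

The radius of convergence is 1/3.

Denominator factor (φ**2 + φ/2 + 1/3)^2: discriminant -13/12, complex-conjugate roots (-1/4) + ((1/12)*sqrt(39))*i and (-1/4) - ((1/12)*sqrt(39))*i; poles of order 2, moduli (1/3)*sqrt(3) and (1/3)*sqrt(3).
Denominator factor (φ + 1/3): pole of order 1 at -1/3, modulus 1/3.
The radius of convergence is the smallest modulus among the singular points: 1/3.


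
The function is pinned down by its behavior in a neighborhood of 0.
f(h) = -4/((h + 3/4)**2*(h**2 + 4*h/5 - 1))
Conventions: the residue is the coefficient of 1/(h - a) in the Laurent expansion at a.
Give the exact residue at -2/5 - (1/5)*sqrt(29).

The residue is 8960/6889 + (82080/199781)*sqrt(29).

The factor h**2 + 4*h/5 - 1 splits as (h - a)(h - a') with a = -2/5 - (1/5)*sqrt(29), a' = -2/5 + (1/5)*sqrt(29). At the order-1 pole a set g(h) = (h - a)*f(h) = [-4/(h + 3/4)**2] / (h - a').
Simple pole: residue = g(a) at a = -2/5 - (1/5)*sqrt(29), which is 8960/6889 + (82080/199781)*sqrt(29).


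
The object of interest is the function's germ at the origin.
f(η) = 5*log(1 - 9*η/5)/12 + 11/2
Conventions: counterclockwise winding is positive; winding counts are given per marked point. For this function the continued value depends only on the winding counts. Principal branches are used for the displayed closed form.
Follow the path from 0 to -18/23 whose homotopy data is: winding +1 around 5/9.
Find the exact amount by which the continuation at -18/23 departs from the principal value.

Continued minus principal equals (5/6)*pi*i.

The rational part is single-valued and drops out of the difference; each branch term changes only by its own monodromy.
(5/12)*log(1 - η/(5/9)): each positive loop around 5/9 adds 2*pi*i to the log, so winding +1 contributes (5/12)*(1)*2*pi*i = (5/6)*pi*i.
Summing the contributions at η = -18/23 gives (5/6)*pi*i.


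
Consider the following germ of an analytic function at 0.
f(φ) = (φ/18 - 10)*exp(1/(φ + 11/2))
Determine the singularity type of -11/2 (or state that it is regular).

The point is an essential singularity.

The exponent 1/(φ - (-11/2)) has a pole at -11/2, so exp(1/(φ - (-11/2))) takes every nonzero value near it: an essential singularity (not a pole of any order).


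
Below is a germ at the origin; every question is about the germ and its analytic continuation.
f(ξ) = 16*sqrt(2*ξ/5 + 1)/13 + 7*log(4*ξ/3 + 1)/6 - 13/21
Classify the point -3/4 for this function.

The point is a logarithmic branch point.

The term (7/6)*log(1 - ξ/(-3/4)) has argument 1 - -3/4/(-3/4) = 0 at -3/4: a logarithmic (infinitely-sheeted) branch point; the remaining terms are analytic or single-valued there.


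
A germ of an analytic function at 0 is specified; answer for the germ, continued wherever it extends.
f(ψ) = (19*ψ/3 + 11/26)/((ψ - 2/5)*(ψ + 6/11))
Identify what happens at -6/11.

The denominator factor ψ + 6/11 vanishes at -6/11 and appears to the power 1; the numerator there equals -867/286, nonzero, and no other factor vanishes.
Hence a pole whose order is the multiplicity, 1.

The point is a pole of order 1.


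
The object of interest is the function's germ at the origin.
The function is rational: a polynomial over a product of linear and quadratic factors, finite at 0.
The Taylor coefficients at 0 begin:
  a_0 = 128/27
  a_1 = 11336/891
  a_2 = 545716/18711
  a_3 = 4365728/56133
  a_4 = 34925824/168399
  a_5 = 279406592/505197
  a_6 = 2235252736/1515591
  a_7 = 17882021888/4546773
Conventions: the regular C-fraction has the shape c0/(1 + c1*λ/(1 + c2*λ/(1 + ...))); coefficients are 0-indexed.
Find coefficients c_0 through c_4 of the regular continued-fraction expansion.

Taylor coefficients (read off): a_0 = 128/27, a_1 = 11336/891, a_2 = 545716/18711, a_3 = 4365728/56133, a_4 = 34925824/168399.
c0 = a_0 = 128/27. Peel one level at a time: if S = 1 + c*λ/S' with S'(0) = 1, then c is the λ-coefficient of S and S' = c*λ/(S - 1).
S_1 = c0/f = 1 + (-1417/528)*λ + (227719/216832)*λ^2 + ...; c1 = -1417/528.
S_2 = c1*λ/(S_1 - 1) = 1 + (683157/1745744)*λ + (-337661775/393546244)*λ^2 + ...; c2 = 683157/1745744.
S_3 = c2*λ/(S_2 - 1) = 1 + (4952372700/2258744761)*λ + (2042853738750/362991600727)*λ^2 + ...; c3 = 4952372700/2258744761.
S_4 = c3*λ/(S_3 - 1) = 1 + (-1169025/455438)*λ + ...; c4 = -1169025/455438.

The regular C-fraction coefficients are [128/27, -1417/528, 683157/1745744, 4952372700/2258744761, -1169025/455438].


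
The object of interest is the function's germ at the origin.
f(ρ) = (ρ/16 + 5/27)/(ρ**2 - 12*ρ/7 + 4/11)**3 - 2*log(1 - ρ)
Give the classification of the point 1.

The term (-2)*log(1 - ρ/(1)) has argument 1 - 1/(1) = 0 at 1: a logarithmic (infinitely-sheeted) branch point; the remaining terms are analytic or single-valued there.

The point is a logarithmic branch point.


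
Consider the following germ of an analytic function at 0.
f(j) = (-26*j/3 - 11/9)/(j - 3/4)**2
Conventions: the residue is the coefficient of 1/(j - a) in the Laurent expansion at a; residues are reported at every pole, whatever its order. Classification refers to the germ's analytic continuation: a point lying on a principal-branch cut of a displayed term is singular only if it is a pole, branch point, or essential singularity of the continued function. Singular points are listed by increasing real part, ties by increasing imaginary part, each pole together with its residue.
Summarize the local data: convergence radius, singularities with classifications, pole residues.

Radius of convergence at 0: 3/4.
At 3/4: a pole of order 2; residue -26/3.

Denominator factor (j - 3/4)^2: pole of order 2 at 3/4, modulus 3/4.
The radius of convergence is the smallest modulus among the singular points: 3/4.
At the order-2 pole 3/4 set g(j) = (j - (3/4))^2*f(j) = -26*j/3 - 11/9.
Order-2 pole: residue = g'(a); g'(3/4) = -26/3, so the residue is -26/3.


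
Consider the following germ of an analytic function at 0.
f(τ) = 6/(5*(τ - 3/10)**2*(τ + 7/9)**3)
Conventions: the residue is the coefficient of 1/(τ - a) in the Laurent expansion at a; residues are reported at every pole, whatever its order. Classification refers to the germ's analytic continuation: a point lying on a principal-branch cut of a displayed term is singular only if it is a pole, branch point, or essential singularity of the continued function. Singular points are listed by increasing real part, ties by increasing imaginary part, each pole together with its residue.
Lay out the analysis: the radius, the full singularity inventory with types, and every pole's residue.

Radius of convergence at 0: 3/10.
At -7/9: a pole of order 3; residue 236196000/88529281.
At 3/10: a pole of order 2; residue -236196000/88529281.

Denominator factor (τ - 3/10)^2: pole of order 2 at 3/10, modulus 3/10.
Denominator factor (τ + 7/9)^3: pole of order 3 at -7/9, modulus 7/9.
The radius of convergence is the smallest modulus among the singular points: 3/10.
At the order-3 pole -7/9 set g(τ) = (τ - (-7/9))^3*f(τ) = 6/(5*(τ - 3/10)**2).
Order-3 pole: residue = g''(a)/2; g''(-7/9) = 472392000/88529281, so the residue is 236196000/88529281.
At the order-2 pole 3/10 set g(τ) = (τ - (3/10))^2*f(τ) = 6/(5*(τ + 7/9)**3).
Order-2 pole: residue = g'(a); g'(3/10) = -236196000/88529281, so the residue is -236196000/88529281.
List the singular points by increasing real part (a conjugate pair: the negative imaginary part first).


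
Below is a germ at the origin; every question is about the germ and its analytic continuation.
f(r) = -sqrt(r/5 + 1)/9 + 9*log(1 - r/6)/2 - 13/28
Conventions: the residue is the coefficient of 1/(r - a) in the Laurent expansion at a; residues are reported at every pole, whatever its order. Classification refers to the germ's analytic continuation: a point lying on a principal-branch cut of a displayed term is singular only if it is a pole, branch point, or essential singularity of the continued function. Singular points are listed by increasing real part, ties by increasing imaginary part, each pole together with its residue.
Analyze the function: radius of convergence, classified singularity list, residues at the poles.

Radius of convergence at 0: 5.
At -5: an algebraic (square-root) branch point.
At 6: a logarithmic branch point.

Branch term (9/2)*log(1 - r/(6)): its argument vanishes at r = 6, a logarithmic branch point, modulus 6.
Branch term (-1/9)*sqrt(1 - r/(-5)): its argument vanishes at r = -5, a square-root branch point, modulus 5.
The radius of convergence is the smallest modulus among the singular points: 5.
List the singular points by increasing real part (a conjugate pair: the negative imaginary part first).


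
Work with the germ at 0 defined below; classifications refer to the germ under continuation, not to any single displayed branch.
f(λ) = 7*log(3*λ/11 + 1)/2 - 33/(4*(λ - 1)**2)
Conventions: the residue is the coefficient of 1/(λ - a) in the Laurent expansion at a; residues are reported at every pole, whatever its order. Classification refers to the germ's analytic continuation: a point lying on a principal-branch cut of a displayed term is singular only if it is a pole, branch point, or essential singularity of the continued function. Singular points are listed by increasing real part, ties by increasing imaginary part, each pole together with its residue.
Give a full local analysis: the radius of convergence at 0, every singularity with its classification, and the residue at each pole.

Denominator factor (λ - 1)^2: pole of order 2 at 1, modulus 1.
Branch term (7/2)*log(1 - λ/(-11/3)): its argument vanishes at λ = -11/3, a logarithmic branch point, modulus 11/3.
The radius of convergence is the smallest modulus among the singular points: 1.
The branch term is analytic at 1 and contributes nothing to the residue; only the rational part matters.
At the order-2 pole 1 set g(λ) = (λ - (1))^2*(rational part) = -33/4.
Order-2 pole: residue = g'(a); g'(1) = 0, so the residue is 0.
List the singular points by increasing real part (a conjugate pair: the negative imaginary part first).

Radius of convergence at 0: 1.
At -11/3: a logarithmic branch point.
At 1: a pole of order 2; residue 0.


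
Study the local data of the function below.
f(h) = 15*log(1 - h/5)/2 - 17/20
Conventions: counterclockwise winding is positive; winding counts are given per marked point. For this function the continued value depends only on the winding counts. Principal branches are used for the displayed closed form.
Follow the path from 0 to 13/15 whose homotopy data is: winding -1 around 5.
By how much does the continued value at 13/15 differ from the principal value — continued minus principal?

Continued minus principal equals -(15)*pi*i.

The rational part is single-valued and drops out of the difference; each branch term changes only by its own monodromy.
(15/2)*log(1 - h/(5)): each positive loop around 5 adds 2*pi*i to the log, so winding -1 contributes (15/2)*(-1)*2*pi*i = -(15)*pi*i.
Summing the contributions at h = 13/15 gives -(15)*pi*i.


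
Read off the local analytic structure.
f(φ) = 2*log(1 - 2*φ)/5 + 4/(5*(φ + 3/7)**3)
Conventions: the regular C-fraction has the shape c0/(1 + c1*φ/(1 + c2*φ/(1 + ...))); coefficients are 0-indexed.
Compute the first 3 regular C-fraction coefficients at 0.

The regular C-fraction coefficients are [1372/135, 2428/343, -6183733/2498412].

Taylor coefficients (expand at 0): a_0 = 1372/135, a_1 = -9712/135, a_2 = 134132/405.
c0 = a_0 = 1372/135. Peel one level at a time: if S = 1 + c*φ/S' with S'(0) = 1, then c is the φ-coefficient of S and S' = c*φ/(S - 1).
S_1 = c0/f = 1 + (2428/343)*φ + (6183733/352947)*φ^2 + ...; c1 = 2428/343.
S_2 = c1*φ/(S_1 - 1) = 1 + (-6183733/2498412)*φ + ...; c2 = -6183733/2498412.


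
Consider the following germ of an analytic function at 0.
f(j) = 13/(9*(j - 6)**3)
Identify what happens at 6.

The point is a pole of order 3.

The denominator factor j - 6 vanishes at 6 and appears to the power 3; the numerator there equals 13/9, nonzero, and no other factor vanishes.
Hence a pole whose order is the multiplicity, 3.


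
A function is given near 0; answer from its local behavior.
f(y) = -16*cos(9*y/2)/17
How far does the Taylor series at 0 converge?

The radius of convergence is infinite.

The factor cos(9*y/2) is entire and contributes no finite singular point.
The polynomial part has no poles.
No finite singular points: the Taylor series at 0 converges everywhere.


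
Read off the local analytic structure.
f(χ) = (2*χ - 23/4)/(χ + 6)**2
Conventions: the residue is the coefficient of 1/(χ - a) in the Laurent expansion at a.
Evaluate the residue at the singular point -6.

At the order-2 pole -6 set g(χ) = (χ - (-6))^2*f(χ) = 2*χ - 23/4.
Order-2 pole: residue = g'(a); g'(-6) = 2, so the residue is 2.

The residue is 2.


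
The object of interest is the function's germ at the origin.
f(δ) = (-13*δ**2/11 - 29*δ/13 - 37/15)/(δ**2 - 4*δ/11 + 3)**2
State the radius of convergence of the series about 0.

Denominator factor (δ**2 - 4*δ/11 + 3)^2: discriminant -1436/121, complex-conjugate roots (2/11) + ((1/11)*sqrt(359))*i and (2/11) - ((1/11)*sqrt(359))*i; poles of order 2, moduli sqrt(3) and sqrt(3).
The radius of convergence is the smallest modulus among the singular points: sqrt(3).

The radius of convergence is sqrt(3).


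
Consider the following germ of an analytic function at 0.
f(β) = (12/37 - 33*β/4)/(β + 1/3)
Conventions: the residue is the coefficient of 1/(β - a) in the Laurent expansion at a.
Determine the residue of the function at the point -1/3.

At the order-1 pole -1/3 set g(β) = (β - (-1/3))*f(β) = 12/37 - 33*β/4.
Simple pole: residue = g(a) at a = -1/3, which is 455/148.

The residue is 455/148.


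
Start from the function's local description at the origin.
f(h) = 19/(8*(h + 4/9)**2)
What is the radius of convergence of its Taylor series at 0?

The radius of convergence is 4/9.

Denominator factor (h + 4/9)^2: pole of order 2 at -4/9, modulus 4/9.
The radius of convergence is the smallest modulus among the singular points: 4/9.


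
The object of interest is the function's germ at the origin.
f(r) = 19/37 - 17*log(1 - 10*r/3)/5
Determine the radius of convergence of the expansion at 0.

The radius of convergence is 3/10.

Branch term (-17/5)*log(1 - r/(3/10)): its argument vanishes at r = 3/10, a logarithmic branch point, modulus 3/10.
The radius of convergence is the smallest modulus among the singular points: 3/10.


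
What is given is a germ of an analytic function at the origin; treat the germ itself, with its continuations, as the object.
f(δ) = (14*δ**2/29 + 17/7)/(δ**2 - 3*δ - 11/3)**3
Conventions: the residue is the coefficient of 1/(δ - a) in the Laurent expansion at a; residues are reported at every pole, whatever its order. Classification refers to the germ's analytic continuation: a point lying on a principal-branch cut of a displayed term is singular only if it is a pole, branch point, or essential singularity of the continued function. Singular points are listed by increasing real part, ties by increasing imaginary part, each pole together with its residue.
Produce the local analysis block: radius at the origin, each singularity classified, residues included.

Radius of convergence at 0: -3/2 + (1/6)*sqrt(213).
At 3/2 - (1/6)*sqrt(213): a pole of order 3; residue -(28092/72655933)*sqrt(213).
At 3/2 + (1/6)*sqrt(213): a pole of order 3; residue (28092/72655933)*sqrt(213).

Denominator factor (δ**2 - 3*δ - 11/3)^3: discriminant 71/3, real irrational roots 3/2 + (1/6)*sqrt(213) and 3/2 - (1/6)*sqrt(213); poles of order 3, moduli 3/2 + (1/6)*sqrt(213) and -3/2 + (1/6)*sqrt(213).
The radius of convergence is the smallest modulus among the singular points: -3/2 + (1/6)*sqrt(213).
The factor δ**2 - 3*δ - 11/3 splits as (δ - a)(δ - a') with a = 3/2 - (1/6)*sqrt(213), a' = 3/2 + (1/6)*sqrt(213). At the order-3 pole a set g(δ) = (δ - a)^3*f(δ) = [14*δ**2/29 + 17/7] / (δ - a')^3.
Order-3 pole: residue = g''(a)/2; g''(3/2 - (1/6)*sqrt(213)) = -(56184/72655933)*sqrt(213), so the residue is -(28092/72655933)*sqrt(213).
The factor δ**2 - 3*δ - 11/3 splits as (δ - a)(δ - a') with a = 3/2 + (1/6)*sqrt(213), a' = 3/2 - (1/6)*sqrt(213). At the order-3 pole a set g(δ) = (δ - a)^3*f(δ) = [14*δ**2/29 + 17/7] / (δ - a')^3.
Order-3 pole: residue = g''(a)/2; g''(3/2 + (1/6)*sqrt(213)) = (56184/72655933)*sqrt(213), so the residue is (28092/72655933)*sqrt(213).
List the singular points by increasing real part (a conjugate pair: the negative imaginary part first).


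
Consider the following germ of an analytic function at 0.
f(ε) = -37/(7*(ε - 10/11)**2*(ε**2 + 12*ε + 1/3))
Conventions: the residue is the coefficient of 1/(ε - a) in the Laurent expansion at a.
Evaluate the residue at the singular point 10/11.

The residue is 67369896/134352127.

At the order-2 pole 10/11 set g(ε) = (ε - (10/11))^2*f(ε) = -37/(7*(ε**2 + 12*ε + 1/3)).
Order-2 pole: residue = g'(a); g'(10/11) = 67369896/134352127, so the residue is 67369896/134352127.


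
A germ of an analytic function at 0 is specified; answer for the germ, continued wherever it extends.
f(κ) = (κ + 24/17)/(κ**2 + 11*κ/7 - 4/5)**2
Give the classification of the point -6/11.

The point is a regular point.

Denominator factors: κ**2 + 11*κ/7 - 4/5 = -5758/4235 at κ = -6/11 — none vanishes.
So the germ continues analytically to -6/11.


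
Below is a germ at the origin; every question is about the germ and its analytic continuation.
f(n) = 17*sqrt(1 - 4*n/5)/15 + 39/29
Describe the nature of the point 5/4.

The term (17/15)*sqrt(1 - n/(5/4)) has argument 1 - 5/4/(5/4) = 0 at 5/4: a square-root (algebraic, two-sheeted) branch point; the remaining terms are analytic or single-valued there.

The point is an algebraic (square-root) branch point.


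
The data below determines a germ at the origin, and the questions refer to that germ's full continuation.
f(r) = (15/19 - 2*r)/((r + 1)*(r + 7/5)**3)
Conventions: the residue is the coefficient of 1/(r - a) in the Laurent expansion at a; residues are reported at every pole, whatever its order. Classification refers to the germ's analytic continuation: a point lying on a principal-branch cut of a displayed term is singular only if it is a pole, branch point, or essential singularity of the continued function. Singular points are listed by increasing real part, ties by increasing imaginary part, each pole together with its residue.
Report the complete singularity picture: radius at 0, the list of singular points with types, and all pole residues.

Radius of convergence at 0: 1.
At -7/5: a pole of order 3; residue -6625/152.
At -1: a pole of order 1; residue 6625/152.

Denominator factor (r + 1): pole of order 1 at -1, modulus 1.
Denominator factor (r + 7/5)^3: pole of order 3 at -7/5, modulus 7/5.
The radius of convergence is the smallest modulus among the singular points: 1.
At the order-3 pole -7/5 set g(r) = (r - (-7/5))^3*f(r) = (15/19 - 2*r)/(r + 1).
Order-3 pole: residue = g''(a)/2; g''(-7/5) = -6625/76, so the residue is -6625/152.
At the order-1 pole -1 set g(r) = (r - (-1))*f(r) = (15/19 - 2*r)/(r + 7/5)**3.
Simple pole: residue = g(a) at a = -1, which is 6625/152.
List the singular points by increasing real part (a conjugate pair: the negative imaginary part first).


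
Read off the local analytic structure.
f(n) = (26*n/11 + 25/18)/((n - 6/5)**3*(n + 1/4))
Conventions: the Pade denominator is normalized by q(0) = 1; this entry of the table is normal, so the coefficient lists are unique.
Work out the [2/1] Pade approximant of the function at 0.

Taylor coefficients needed (expand at 0): a_0 = -3125/972, a_1 = -4625/7128, a_2 = -1570375/64152, a_3 = 65257625/1154736.
Write the denominator as Q(n) = 1 + q1*n. Requiring Q*f - P = O(n^4) with deg P <= 2 kills the coefficients of n^3..n^3 in Q*f:
  n^3: a_3 + q1*a_2 = 0, i.e. 65257625/1154736 + (-1570375/64152)*q1 = 0.
Solving this linear system: q1 = 522061/226134.
The numerator is Q*f truncated at degree 2: P0 = a_0 = -3125/972; P1 = a_1 + q1*a_0 = -4878662875/604456182; P2 = a_2 + q1*a_1 = -4652419375/179098128.

The Pade approximant has numerator coefficients [-3125/972, -4878662875/604456182, -4652419375/179098128]; denominator coefficients [1, 522061/226134].


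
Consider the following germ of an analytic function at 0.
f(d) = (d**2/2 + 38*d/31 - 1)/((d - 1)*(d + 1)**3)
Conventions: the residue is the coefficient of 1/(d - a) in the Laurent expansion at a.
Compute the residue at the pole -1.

The residue is -45/496.

At the order-3 pole -1 set g(d) = (d - (-1))^3*f(d) = (d**2/2 + 38*d/31 - 1)/(d - 1).
Order-3 pole: residue = g''(a)/2; g''(-1) = -45/248, so the residue is -45/496.


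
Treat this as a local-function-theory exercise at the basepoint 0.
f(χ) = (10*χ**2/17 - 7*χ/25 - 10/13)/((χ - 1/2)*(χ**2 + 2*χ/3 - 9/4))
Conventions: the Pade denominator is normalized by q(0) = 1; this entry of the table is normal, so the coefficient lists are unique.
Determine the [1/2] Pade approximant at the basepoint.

Taylor coefficients needed (expand at 0): a_0 = -80/117, a_1 = -143656/78975, a_2 = -128787424/36249525, a_3 = -7126203872/978737175.
Write the denominator as Q(χ) = 1 + q1*χ + q2*χ^2. Requiring Q*f - P = O(χ^4) with deg P <= 1 kills the coefficients of χ^2..χ^3 in Q*f:
  χ^2: a_2 + q1*a_1 + q2*a_0 = 0, i.e. -128787424/36249525 + (-143656/78975)*q1 + (-80/117)*q2 = 0.
  χ^3: a_3 + q1*a_2 + q2*a_1 = 0, i.e. -7126203872/978737175 + (-128787424/36249525)*q1 + (-143656/78975)*q2 = 0.
Solving this linear system: q1 = -91063924/53966979, q2 = -17512698428/24770843361.
The numerator is Q*f truncated at degree 1: P0 = a_0 = -80/117; P1 = a_1 + q1*a_0 = -105008460712/157853413575.

The Pade approximant has numerator coefficients [-80/117, -105008460712/157853413575]; denominator coefficients [1, -91063924/53966979, -17512698428/24770843361].


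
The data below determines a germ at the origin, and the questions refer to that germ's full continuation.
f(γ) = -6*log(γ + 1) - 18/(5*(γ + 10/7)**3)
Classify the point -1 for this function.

The term (-6)*log(1 - γ/(-1)) has argument 1 - -1/(-1) = 0 at -1: a logarithmic (infinitely-sheeted) branch point; the remaining terms are analytic or single-valued there.

The point is a logarithmic branch point.


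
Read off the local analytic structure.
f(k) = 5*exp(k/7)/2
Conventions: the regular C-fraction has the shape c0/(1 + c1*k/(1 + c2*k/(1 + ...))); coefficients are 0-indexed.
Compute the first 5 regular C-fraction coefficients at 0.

Taylor coefficients (expand at 0): a_0 = 5/2, a_1 = 5/14, a_2 = 5/196, a_3 = 5/4116, a_4 = 5/115248.
c0 = a_0 = 5/2. Peel one level at a time: if S = 1 + c*k/S' with S'(0) = 1, then c is the k-coefficient of S and S' = c*k/(S - 1).
S_1 = c0/f = 1 + (-1/7)*k + (1/98)*k^2 + ...; c1 = -1/7.
S_2 = c1*k/(S_1 - 1) = 1 + (1/14)*k + (1/588)*k^2 + ...; c2 = 1/14.
S_3 = c2*k/(S_2 - 1) = 1 + (-1/42)*k + (1/1764)*k^2 + ...; c3 = -1/42.
S_4 = c3*k/(S_3 - 1) = 1 + (1/42)*k + ...; c4 = 1/42.

The regular C-fraction coefficients are [5/2, -1/7, 1/14, -1/42, 1/42].


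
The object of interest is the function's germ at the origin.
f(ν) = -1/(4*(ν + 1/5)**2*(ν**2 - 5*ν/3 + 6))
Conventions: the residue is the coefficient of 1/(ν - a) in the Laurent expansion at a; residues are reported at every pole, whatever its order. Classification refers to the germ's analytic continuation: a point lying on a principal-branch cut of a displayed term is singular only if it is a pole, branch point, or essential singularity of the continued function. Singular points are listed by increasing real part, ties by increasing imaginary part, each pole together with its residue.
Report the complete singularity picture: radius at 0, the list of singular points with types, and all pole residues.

Denominator factor (ν + 1/5)^2: pole of order 2 at -1/5, modulus 1/5.
Denominator factor (ν**2 - 5*ν/3 + 6): discriminant -191/9, complex-conjugate roots (5/6) + ((1/6)*sqrt(191))*i and (5/6) - ((1/6)*sqrt(191))*i; poles of order 1, moduli sqrt(6) and sqrt(6).
The radius of convergence is the smallest modulus among the singular points: 1/5.
At the order-2 pole -1/5 set g(ν) = (ν - (-1/5))^2*f(ν) = -1/(4*(ν**2 - 5*ν/3 + 6)).
Order-2 pole: residue = g'(a); g'(-1/5) = -11625/913936, so the residue is -11625/913936.
The factor ν**2 - 5*ν/3 + 6 splits as (ν - a)(ν - a') with a = (5/6) - ((1/6)*sqrt(191))*i, a' = (5/6) + ((1/6)*sqrt(191))*i. At the order-1 pole a set g(ν) = (ν - a)*f(ν) = [-1/(4*(ν + 1/5)**2)] / (ν - a').
Simple pole: residue = g(a) at a = (5/6) - ((1/6)*sqrt(191))*i, which is (11625/1827872) + ((143025/349123552)*sqrt(191))*i.
The factor ν**2 - 5*ν/3 + 6 splits as (ν - a)(ν - a') with a = (5/6) + ((1/6)*sqrt(191))*i, a' = (5/6) - ((1/6)*sqrt(191))*i. At the order-1 pole a set g(ν) = (ν - a)*f(ν) = [-1/(4*(ν + 1/5)**2)] / (ν - a').
Simple pole: residue = g(a) at a = (5/6) + ((1/6)*sqrt(191))*i, which is (11625/1827872) - ((143025/349123552)*sqrt(191))*i.
List the singular points by increasing real part (a conjugate pair: the negative imaginary part first).

Radius of convergence at 0: 1/5.
At -1/5: a pole of order 2; residue -11625/913936.
At (5/6) - ((1/6)*sqrt(191))*i: a pole of order 1; residue (11625/1827872) + ((143025/349123552)*sqrt(191))*i.
At (5/6) + ((1/6)*sqrt(191))*i: a pole of order 1; residue (11625/1827872) - ((143025/349123552)*sqrt(191))*i.


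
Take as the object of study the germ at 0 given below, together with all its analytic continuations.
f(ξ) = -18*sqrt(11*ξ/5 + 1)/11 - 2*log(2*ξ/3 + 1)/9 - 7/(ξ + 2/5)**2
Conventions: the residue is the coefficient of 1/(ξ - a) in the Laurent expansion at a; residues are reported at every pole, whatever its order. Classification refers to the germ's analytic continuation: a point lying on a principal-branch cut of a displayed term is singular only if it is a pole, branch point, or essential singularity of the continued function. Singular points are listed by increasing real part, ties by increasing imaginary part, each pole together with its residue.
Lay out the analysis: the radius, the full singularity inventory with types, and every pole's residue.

Denominator factor (ξ + 2/5)^2: pole of order 2 at -2/5, modulus 2/5.
Branch term (-18/11)*sqrt(1 - ξ/(-5/11)): its argument vanishes at ξ = -5/11, a square-root branch point, modulus 5/11.
Branch term (-2/9)*log(1 - ξ/(-3/2)): its argument vanishes at ξ = -3/2, a logarithmic branch point, modulus 3/2.
The radius of convergence is the smallest modulus among the singular points: 2/5.
The branch terms are analytic at -2/5 and contribute nothing to the residue; only the rational part matters.
At the order-2 pole -2/5 set g(ξ) = (ξ - (-2/5))^2*(rational part) = -7.
Order-2 pole: residue = g'(a); g'(-2/5) = 0, so the residue is 0.
List the singular points by increasing real part (a conjugate pair: the negative imaginary part first).

Radius of convergence at 0: 2/5.
At -3/2: a logarithmic branch point.
At -5/11: an algebraic (square-root) branch point.
At -2/5: a pole of order 2; residue 0.


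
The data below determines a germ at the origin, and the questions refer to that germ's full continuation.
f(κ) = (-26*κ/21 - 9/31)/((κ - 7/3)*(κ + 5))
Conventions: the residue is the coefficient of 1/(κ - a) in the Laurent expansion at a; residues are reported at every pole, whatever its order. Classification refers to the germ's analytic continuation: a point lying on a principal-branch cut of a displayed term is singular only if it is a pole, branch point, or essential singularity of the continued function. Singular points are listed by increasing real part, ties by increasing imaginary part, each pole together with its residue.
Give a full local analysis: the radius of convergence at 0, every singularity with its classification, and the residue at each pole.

Radius of convergence at 0: 7/3.
At -5: a pole of order 1; residue -3841/4774.
At 7/3: a pole of order 1; residue -887/2046.

Denominator factor (κ + 5): pole of order 1 at -5, modulus 5.
Denominator factor (κ - 7/3): pole of order 1 at 7/3, modulus 7/3.
The radius of convergence is the smallest modulus among the singular points: 7/3.
At the order-1 pole -5 set g(κ) = (κ - (-5))*f(κ) = (-26*κ/21 - 9/31)/(κ - 7/3).
Simple pole: residue = g(a) at a = -5, which is -3841/4774.
At the order-1 pole 7/3 set g(κ) = (κ - (7/3))*f(κ) = (-26*κ/21 - 9/31)/(κ + 5).
Simple pole: residue = g(a) at a = 7/3, which is -887/2046.
List the singular points by increasing real part (a conjugate pair: the negative imaginary part first).
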